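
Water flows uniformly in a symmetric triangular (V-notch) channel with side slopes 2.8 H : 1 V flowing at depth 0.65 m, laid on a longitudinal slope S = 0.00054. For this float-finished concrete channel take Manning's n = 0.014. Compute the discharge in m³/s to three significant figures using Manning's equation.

A = z·y² = 2.8×0.65² = 1.183 m²
P = 2y√(1+z²) = 2×0.65×√(1+2.8²) = 3.865 m
R = A/P = 1.183/3.865 = 0.3061 m
Q = (1/n)·A·R^(2/3)·S^(1/2) = (1/0.014) × 1.183 × 0.3061^(2/3) × 0.00054^(1/2) = 0.8918 m³/s

0.892 m³/s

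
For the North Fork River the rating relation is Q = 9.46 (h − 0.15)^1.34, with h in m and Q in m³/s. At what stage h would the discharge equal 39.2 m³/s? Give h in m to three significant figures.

3.04 m

h − h₀ = (Q/C)^(1/b) = (39.2/9.46)^(1/1.34) = 2.889 m
h = 0.15 + 2.889 = 3.039 m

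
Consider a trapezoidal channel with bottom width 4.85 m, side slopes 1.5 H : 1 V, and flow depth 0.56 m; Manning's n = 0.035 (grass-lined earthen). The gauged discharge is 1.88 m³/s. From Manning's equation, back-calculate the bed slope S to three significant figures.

0.00119

A = (b + z·y)·y = (4.85 + 1.5×0.56)×0.56 = 3.186 m²
P = b + 2y√(1+z²) = 4.85 + 2×0.56×√(1+1.5²) = 6.869 m
R = A/P = 3.186/6.869 = 0.4639 m
S = (Q·n / (1·A·R^(2/3)))² = (1.88×0.035 / (1×3.186×0.5992))² = 0.001188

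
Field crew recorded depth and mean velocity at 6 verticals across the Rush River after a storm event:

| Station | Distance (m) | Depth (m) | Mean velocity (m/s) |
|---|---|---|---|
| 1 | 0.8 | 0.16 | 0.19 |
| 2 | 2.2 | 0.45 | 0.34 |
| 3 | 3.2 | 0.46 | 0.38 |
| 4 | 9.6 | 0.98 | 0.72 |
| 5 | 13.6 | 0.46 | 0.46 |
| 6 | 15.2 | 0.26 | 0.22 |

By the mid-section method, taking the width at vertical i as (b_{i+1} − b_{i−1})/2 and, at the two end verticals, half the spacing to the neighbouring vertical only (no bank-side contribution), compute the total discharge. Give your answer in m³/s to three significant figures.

w_1 = (2.2 − 0.8)/2 = 0.7 m; q_1 = 0.19 × 0.16 × 0.7 = 0.02128 m³/s
w_2 = (3.2 − 0.8)/2 = 1.2 m; q_2 = 0.34 × 0.45 × 1.2 = 0.1836 m³/s
w_3 = (9.6 − 2.2)/2 = 3.7 m; q_3 = 0.38 × 0.46 × 3.7 = 0.6468 m³/s
w_4 = (13.6 − 3.2)/2 = 5.2 m; q_4 = 0.72 × 0.98 × 5.2 = 3.669 m³/s
w_5 = (15.2 − 9.6)/2 = 2.8 m; q_5 = 0.46 × 0.46 × 2.8 = 0.5925 m³/s
w_6 = (15.2 − 13.6)/2 = 0.8 m; q_6 = 0.22 × 0.26 × 0.8 = 0.04576 m³/s
Q = Σ qᵢ = 5.159 m³/s

5.16 m³/s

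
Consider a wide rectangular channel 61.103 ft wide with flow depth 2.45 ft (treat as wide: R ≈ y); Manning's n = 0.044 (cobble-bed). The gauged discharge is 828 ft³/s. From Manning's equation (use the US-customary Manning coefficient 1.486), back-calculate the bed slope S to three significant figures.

0.00812

A = b·y = 61.103 × 2.45 = 149.7 ft²
Wide channel: R ≈ y = 2.45 ft
S = (Q·n / (1.486·A·R^(2/3)))² = (828×0.044 / (1.486×149.7×1.817))² = 0.008121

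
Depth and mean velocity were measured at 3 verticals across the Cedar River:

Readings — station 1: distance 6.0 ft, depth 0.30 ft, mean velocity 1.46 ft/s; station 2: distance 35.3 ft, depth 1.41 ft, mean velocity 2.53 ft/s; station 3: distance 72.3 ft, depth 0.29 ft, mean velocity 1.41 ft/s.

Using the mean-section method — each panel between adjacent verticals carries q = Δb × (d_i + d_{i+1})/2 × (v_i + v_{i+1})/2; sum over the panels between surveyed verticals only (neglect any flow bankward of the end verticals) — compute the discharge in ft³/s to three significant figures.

Panel 1-2: Δb = 29.3 ft, d̄ = (0.30+1.41)/2 = 0.855, v̄ = (1.46+2.53)/2 = 1.995 → q = 29.3×0.855×1.995 = 49.98 ft³/s
Panel 2-3: Δb = 37 ft, d̄ = (1.41+0.29)/2 = 0.85, v̄ = (2.53+1.41)/2 = 1.97 → q = 37×0.85×1.97 = 61.96 ft³/s
Q = Σ q = 111.9 ft³/s

112 ft³/s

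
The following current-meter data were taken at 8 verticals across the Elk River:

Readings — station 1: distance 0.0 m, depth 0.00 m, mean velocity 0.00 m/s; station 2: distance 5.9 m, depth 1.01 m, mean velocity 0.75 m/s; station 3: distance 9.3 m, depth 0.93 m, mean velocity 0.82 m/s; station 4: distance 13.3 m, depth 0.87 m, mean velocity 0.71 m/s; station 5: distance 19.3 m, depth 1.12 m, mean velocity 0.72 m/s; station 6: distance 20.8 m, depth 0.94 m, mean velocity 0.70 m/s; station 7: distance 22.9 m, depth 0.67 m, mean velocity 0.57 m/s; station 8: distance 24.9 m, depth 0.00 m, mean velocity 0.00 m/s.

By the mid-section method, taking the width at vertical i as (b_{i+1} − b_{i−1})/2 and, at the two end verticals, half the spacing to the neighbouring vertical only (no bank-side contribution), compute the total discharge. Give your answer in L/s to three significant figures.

w_2 = (9.3 − 0.0)/2 = 4.65 m; q_2 = 0.75 × 1.01 × 4.65 = 3.522 m³/s
w_3 = (13.3 − 5.9)/2 = 3.7 m; q_3 = 0.82 × 0.93 × 3.7 = 2.822 m³/s
w_4 = (19.3 − 9.3)/2 = 5 m; q_4 = 0.71 × 0.87 × 5 = 3.089 m³/s
w_5 = (20.8 − 13.3)/2 = 3.75 m; q_5 = 0.72 × 1.12 × 3.75 = 3.024 m³/s
w_6 = (22.9 − 19.3)/2 = 1.8 m; q_6 = 0.70 × 0.94 × 1.8 = 1.184 m³/s
w_7 = (24.9 − 20.8)/2 = 2.05 m; q_7 = 0.57 × 0.67 × 2.05 = 0.7829 m³/s
Stations 1, 8 contribute zero (depth or velocity is 0).
Q = Σ qᵢ = 14.42 m³/s
= 14.42 × 1000 = 14420 L/s

14400 L/s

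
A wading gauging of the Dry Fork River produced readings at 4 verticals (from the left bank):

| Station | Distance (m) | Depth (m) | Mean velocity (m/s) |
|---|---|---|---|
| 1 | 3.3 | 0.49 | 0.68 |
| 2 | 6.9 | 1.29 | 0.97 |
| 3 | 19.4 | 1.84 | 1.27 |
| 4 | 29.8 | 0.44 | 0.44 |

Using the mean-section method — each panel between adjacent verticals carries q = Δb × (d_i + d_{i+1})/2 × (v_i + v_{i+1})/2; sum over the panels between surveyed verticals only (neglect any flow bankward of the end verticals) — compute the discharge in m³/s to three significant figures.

34.7 m³/s

Panel 1-2: Δb = 3.6 m, d̄ = (0.49+1.29)/2 = 0.89, v̄ = (0.68+0.97)/2 = 0.825 → q = 3.6×0.89×0.825 = 2.643 m³/s
Panel 2-3: Δb = 12.5 m, d̄ = (1.29+1.84)/2 = 1.565, v̄ = (0.97+1.27)/2 = 1.12 → q = 12.5×1.565×1.12 = 21.91 m³/s
Panel 3-4: Δb = 10.4 m, d̄ = (1.84+0.44)/2 = 1.14, v̄ = (1.27+0.44)/2 = 0.855 → q = 10.4×1.14×0.855 = 10.14 m³/s
Q = Σ q = 34.69 m³/s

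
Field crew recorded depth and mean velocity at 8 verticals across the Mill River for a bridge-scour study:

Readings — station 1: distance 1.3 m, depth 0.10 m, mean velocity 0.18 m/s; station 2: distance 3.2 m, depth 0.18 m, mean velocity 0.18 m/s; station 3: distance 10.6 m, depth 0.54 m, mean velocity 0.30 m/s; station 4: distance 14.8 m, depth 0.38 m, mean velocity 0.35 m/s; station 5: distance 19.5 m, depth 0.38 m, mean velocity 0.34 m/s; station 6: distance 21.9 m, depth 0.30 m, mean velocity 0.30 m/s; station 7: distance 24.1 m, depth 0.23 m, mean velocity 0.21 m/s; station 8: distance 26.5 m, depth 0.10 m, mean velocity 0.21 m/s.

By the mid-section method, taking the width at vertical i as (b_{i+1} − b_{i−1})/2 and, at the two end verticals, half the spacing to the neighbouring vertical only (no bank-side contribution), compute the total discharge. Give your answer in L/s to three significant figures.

w_1 = (3.2 − 1.3)/2 = 0.95 m; q_1 = 0.18 × 0.10 × 0.95 = 0.01710 m³/s
w_2 = (10.6 − 1.3)/2 = 4.65 m; q_2 = 0.18 × 0.18 × 4.65 = 0.1507 m³/s
w_3 = (14.8 − 3.2)/2 = 5.8 m; q_3 = 0.30 × 0.54 × 5.8 = 0.9396 m³/s
w_4 = (19.5 − 10.6)/2 = 4.45 m; q_4 = 0.35 × 0.38 × 4.45 = 0.5919 m³/s
w_5 = (21.9 − 14.8)/2 = 3.55 m; q_5 = 0.34 × 0.38 × 3.55 = 0.4587 m³/s
w_6 = (24.1 − 19.5)/2 = 2.3 m; q_6 = 0.30 × 0.30 × 2.3 = 0.2070 m³/s
w_7 = (26.5 − 21.9)/2 = 2.3 m; q_7 = 0.21 × 0.23 × 2.3 = 0.1111 m³/s
w_8 = (26.5 − 24.1)/2 = 1.2 m; q_8 = 0.21 × 0.10 × 1.2 = 0.02520 m³/s
Q = Σ qᵢ = 2.501 m³/s
= 2.501 × 1000 = 2501 L/s

2500 L/s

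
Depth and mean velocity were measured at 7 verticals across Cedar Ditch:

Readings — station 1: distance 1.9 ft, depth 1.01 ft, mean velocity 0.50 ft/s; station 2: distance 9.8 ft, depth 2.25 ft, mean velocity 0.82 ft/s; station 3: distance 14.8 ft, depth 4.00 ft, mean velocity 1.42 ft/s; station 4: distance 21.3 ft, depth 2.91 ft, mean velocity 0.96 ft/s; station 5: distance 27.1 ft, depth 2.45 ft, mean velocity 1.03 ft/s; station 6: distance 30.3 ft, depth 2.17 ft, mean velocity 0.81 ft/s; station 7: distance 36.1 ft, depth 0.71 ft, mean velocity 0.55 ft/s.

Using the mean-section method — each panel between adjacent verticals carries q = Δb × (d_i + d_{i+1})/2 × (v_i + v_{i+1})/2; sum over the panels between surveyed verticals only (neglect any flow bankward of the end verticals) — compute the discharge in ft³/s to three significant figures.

80.7 ft³/s

Panel 1-2: Δb = 7.9 ft, d̄ = (1.01+2.25)/2 = 1.63, v̄ = (0.50+0.82)/2 = 0.66 → q = 7.9×1.63×0.66 = 8.499 ft³/s
Panel 2-3: Δb = 5 ft, d̄ = (2.25+4.00)/2 = 3.125, v̄ = (0.82+1.42)/2 = 1.12 → q = 5×3.125×1.12 = 17.50 ft³/s
Panel 3-4: Δb = 6.5 ft, d̄ = (4.00+2.91)/2 = 3.455, v̄ = (1.42+0.96)/2 = 1.19 → q = 6.5×3.455×1.19 = 26.72 ft³/s
Panel 4-5: Δb = 5.8 ft, d̄ = (2.91+2.45)/2 = 2.68, v̄ = (0.96+1.03)/2 = 0.995 → q = 5.8×2.68×0.995 = 15.47 ft³/s
Panel 5-6: Δb = 3.2 ft, d̄ = (2.45+2.17)/2 = 2.31, v̄ = (1.03+0.81)/2 = 0.92 → q = 3.2×2.31×0.92 = 6.801 ft³/s
Panel 6-7: Δb = 5.8 ft, d̄ = (2.17+0.71)/2 = 1.44, v̄ = (0.81+0.55)/2 = 0.68 → q = 5.8×1.44×0.68 = 5.679 ft³/s
Q = Σ q = 80.67 ft³/s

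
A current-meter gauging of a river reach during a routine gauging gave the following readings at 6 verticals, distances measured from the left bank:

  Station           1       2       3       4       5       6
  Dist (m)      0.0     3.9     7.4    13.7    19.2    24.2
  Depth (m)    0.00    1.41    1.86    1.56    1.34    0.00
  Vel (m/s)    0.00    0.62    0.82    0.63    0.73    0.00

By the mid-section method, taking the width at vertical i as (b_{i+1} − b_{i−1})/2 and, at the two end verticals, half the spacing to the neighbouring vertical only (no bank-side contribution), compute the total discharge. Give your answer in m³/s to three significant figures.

w_2 = (7.4 − 0.0)/2 = 3.7 m; q_2 = 0.62 × 1.41 × 3.7 = 3.235 m³/s
w_3 = (13.7 − 3.9)/2 = 4.9 m; q_3 = 0.82 × 1.86 × 4.9 = 7.473 m³/s
w_4 = (19.2 − 7.4)/2 = 5.9 m; q_4 = 0.63 × 1.56 × 5.9 = 5.799 m³/s
w_5 = (24.2 − 13.7)/2 = 5.25 m; q_5 = 0.73 × 1.34 × 5.25 = 5.136 m³/s
Stations 1, 6 contribute zero (depth or velocity is 0).
Q = Σ qᵢ = 21.64 m³/s

21.6 m³/s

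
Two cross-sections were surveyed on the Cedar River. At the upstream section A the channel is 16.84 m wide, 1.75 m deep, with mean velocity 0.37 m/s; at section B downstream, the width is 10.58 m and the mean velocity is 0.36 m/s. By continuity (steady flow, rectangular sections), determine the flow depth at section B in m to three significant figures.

Q = A₁V₁ = (16.84×1.75) × 0.37 = 10.90 m³/s
d₂ = Q/(b₂ V₂) = 10.90/(10.58×0.36) = 2.863 m

2.86 m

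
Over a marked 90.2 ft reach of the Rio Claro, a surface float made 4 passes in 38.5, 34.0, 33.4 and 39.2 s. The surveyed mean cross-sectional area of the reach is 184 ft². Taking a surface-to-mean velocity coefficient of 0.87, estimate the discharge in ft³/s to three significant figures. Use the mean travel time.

398 ft³/s

t̄ = (38.5 + 34.0 + 33.4 + 39.2) / 4 = 36.275 s
v_surface = L / t̄ = 90.2 / 36.275 = 2.487 ft/s
v_mean = 0.87 × 2.487 = 2.163 ft/s
Q = A × v_mean = 184 × 2.163 = 398.0 ft³/s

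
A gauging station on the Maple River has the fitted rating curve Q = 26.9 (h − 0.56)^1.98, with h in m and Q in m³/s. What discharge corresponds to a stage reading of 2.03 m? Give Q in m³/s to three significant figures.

57.7 m³/s

Q = 26.9 × (2.03 − 0.56)^1.98 = 26.9 × 1.47^1.98 = 57.68 m³/s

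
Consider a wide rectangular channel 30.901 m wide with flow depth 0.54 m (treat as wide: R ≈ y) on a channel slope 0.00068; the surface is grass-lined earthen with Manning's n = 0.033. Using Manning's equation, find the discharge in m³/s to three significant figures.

A = b·y = 30.901 × 0.54 = 16.69 m²
Wide channel: R ≈ y = 0.54 m
Q = (1/n)·A·R^(2/3)·S^(1/2) = (1/0.033) × 16.69 × 0.5400^(2/3) × 0.00068^(1/2) = 8.744 m³/s

8.74 m³/s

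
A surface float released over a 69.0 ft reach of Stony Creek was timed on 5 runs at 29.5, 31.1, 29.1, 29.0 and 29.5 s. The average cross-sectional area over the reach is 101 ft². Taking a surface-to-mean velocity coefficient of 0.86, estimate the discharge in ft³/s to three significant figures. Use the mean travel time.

202 ft³/s

t̄ = (29.5 + 31.1 + 29.1 + 29.0 + 29.5) / 5 = 29.64 s
v_surface = L / t̄ = 69.0 / 29.64 = 2.328 ft/s
v_mean = 0.86 × 2.328 = 2.002 ft/s
Q = A × v_mean = 101 × 2.002 = 202.2 ft³/s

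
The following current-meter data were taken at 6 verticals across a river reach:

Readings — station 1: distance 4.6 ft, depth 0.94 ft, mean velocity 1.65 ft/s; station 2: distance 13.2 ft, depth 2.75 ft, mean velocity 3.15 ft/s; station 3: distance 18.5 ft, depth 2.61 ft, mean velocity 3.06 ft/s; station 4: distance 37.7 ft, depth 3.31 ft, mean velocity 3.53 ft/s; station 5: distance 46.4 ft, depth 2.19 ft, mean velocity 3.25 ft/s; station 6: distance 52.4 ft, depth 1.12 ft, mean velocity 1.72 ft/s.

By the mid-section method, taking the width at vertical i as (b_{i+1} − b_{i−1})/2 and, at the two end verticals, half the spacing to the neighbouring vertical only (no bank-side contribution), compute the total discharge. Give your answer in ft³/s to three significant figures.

386 ft³/s

w_1 = (13.2 − 4.6)/2 = 4.3 ft; q_1 = 1.65 × 0.94 × 4.3 = 6.669 ft³/s
w_2 = (18.5 − 4.6)/2 = 6.95 ft; q_2 = 3.15 × 2.75 × 6.95 = 60.20 ft³/s
w_3 = (37.7 − 13.2)/2 = 12.25 ft; q_3 = 3.06 × 2.61 × 12.25 = 97.84 ft³/s
w_4 = (46.4 − 18.5)/2 = 13.95 ft; q_4 = 3.53 × 3.31 × 13.95 = 163.0 ft³/s
w_5 = (52.4 − 37.7)/2 = 7.35 ft; q_5 = 3.25 × 2.19 × 7.35 = 52.31 ft³/s
w_6 = (52.4 − 46.4)/2 = 3 ft; q_6 = 1.72 × 1.12 × 3 = 5.779 ft³/s
Q = Σ qᵢ = 385.8 ft³/s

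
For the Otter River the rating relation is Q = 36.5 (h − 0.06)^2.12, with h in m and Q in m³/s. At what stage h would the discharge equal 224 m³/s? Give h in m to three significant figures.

2.41 m

h − h₀ = (Q/C)^(1/b) = (224/36.5)^(1/2.12) = 2.353 m
h = 0.06 + 2.353 = 2.413 m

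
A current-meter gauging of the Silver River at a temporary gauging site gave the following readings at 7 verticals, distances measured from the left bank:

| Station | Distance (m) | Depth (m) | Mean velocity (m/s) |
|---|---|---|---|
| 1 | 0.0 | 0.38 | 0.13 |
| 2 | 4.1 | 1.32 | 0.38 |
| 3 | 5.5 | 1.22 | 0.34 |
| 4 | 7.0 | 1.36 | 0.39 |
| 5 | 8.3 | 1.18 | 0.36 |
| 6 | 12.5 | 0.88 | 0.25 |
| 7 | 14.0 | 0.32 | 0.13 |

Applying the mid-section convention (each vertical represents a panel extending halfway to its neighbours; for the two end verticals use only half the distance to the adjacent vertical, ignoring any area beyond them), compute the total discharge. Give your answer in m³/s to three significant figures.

4.65 m³/s

w_1 = (4.1 − 0.0)/2 = 2.05 m; q_1 = 0.13 × 0.38 × 2.05 = 0.1013 m³/s
w_2 = (5.5 − 0.0)/2 = 2.75 m; q_2 = 0.38 × 1.32 × 2.75 = 1.379 m³/s
w_3 = (7.0 − 4.1)/2 = 1.45 m; q_3 = 0.34 × 1.22 × 1.45 = 0.6015 m³/s
w_4 = (8.3 − 5.5)/2 = 1.4 m; q_4 = 0.39 × 1.36 × 1.4 = 0.7426 m³/s
w_5 = (12.5 − 7.0)/2 = 2.75 m; q_5 = 0.36 × 1.18 × 2.75 = 1.168 m³/s
w_6 = (14.0 − 8.3)/2 = 2.85 m; q_6 = 0.25 × 0.88 × 2.85 = 0.6270 m³/s
w_7 = (14.0 − 12.5)/2 = 0.75 m; q_7 = 0.13 × 0.32 × 0.75 = 0.03120 m³/s
Q = Σ qᵢ = 4.651 m³/s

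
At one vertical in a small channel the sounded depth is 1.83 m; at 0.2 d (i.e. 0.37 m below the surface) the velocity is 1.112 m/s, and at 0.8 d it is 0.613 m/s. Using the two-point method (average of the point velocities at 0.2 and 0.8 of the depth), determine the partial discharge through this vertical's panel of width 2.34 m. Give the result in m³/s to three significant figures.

3.69 m³/s

v̄ = (1.112 + 0.613) / 2 = 0.8625 m/s
q = v̄ × d × w = 0.8625 × 1.83 × 2.34 = 3.693 m³/s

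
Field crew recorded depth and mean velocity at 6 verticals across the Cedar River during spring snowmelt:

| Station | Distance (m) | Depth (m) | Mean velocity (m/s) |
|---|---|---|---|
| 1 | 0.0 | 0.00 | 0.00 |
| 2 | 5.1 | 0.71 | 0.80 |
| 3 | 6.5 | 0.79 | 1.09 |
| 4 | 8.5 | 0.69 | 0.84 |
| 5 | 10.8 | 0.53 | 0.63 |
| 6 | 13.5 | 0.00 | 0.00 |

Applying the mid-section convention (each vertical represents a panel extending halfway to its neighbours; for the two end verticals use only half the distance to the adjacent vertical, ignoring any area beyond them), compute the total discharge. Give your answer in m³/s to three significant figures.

5.39 m³/s

w_2 = (6.5 − 0.0)/2 = 3.25 m; q_2 = 0.80 × 0.71 × 3.25 = 1.846 m³/s
w_3 = (8.5 − 5.1)/2 = 1.7 m; q_3 = 1.09 × 0.79 × 1.7 = 1.464 m³/s
w_4 = (10.8 − 6.5)/2 = 2.15 m; q_4 = 0.84 × 0.69 × 2.15 = 1.246 m³/s
w_5 = (13.5 − 8.5)/2 = 2.5 m; q_5 = 0.63 × 0.53 × 2.5 = 0.8348 m³/s
Stations 1, 6 contribute zero (depth or velocity is 0).
Q = Σ qᵢ = 5.391 m³/s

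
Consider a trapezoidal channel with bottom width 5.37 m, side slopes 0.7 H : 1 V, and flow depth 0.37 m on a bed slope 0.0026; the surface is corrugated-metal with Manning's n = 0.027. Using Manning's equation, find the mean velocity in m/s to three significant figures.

0.905 m/s

A = (b + z·y)·y = (5.37 + 0.7×0.37)×0.37 = 2.083 m²
P = b + 2y√(1+z²) = 5.37 + 2×0.37×√(1+0.7²) = 6.273 m
R = A/P = 2.083/6.273 = 0.3320 m
Q = (1/n)·A·R^(2/3)·S^(1/2) = (1/0.027) × 2.083 × 0.3320^(2/3) × 0.0026^(1/2) = 1.886 m³/s
V = Q/A = 1.886/2.083 = 0.9055 m/s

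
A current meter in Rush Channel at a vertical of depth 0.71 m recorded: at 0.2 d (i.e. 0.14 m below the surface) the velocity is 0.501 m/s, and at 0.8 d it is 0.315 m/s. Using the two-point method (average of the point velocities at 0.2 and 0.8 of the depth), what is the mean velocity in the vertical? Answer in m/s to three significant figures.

0.408 m/s

v̄ = (0.501 + 0.315) / 2 = 0.4080 m/s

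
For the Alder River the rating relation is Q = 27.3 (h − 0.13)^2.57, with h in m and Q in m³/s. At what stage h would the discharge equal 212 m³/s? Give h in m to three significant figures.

2.35 m

h − h₀ = (Q/C)^(1/b) = (212/27.3)^(1/2.57) = 2.220 m
h = 0.13 + 2.220 = 2.350 m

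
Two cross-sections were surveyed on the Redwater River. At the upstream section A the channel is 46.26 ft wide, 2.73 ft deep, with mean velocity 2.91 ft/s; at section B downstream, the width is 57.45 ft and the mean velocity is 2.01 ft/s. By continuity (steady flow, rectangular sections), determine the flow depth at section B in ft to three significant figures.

Q = A₁V₁ = (46.26×2.73) × 2.91 = 367.5 ft³/s
d₂ = Q/(b₂ V₂) = 367.5/(57.45×2.01) = 3.183 ft

3.18 ft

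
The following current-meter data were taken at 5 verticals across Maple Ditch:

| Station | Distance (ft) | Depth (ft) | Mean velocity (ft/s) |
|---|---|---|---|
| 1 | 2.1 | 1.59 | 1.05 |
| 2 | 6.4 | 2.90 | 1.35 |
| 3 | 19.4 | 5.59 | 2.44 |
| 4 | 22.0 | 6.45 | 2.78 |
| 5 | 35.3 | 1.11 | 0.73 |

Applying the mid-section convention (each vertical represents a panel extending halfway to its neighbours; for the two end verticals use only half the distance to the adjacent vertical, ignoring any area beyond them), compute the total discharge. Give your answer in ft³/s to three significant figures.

292 ft³/s

w_1 = (6.4 − 2.1)/2 = 2.15 ft; q_1 = 1.05 × 1.59 × 2.15 = 3.589 ft³/s
w_2 = (19.4 − 2.1)/2 = 8.65 ft; q_2 = 1.35 × 2.90 × 8.65 = 33.86 ft³/s
w_3 = (22.0 − 6.4)/2 = 7.8 ft; q_3 = 2.44 × 5.59 × 7.8 = 106.4 ft³/s
w_4 = (35.3 − 19.4)/2 = 7.95 ft; q_4 = 2.78 × 6.45 × 7.95 = 142.6 ft³/s
w_5 = (35.3 − 22.0)/2 = 6.65 ft; q_5 = 0.73 × 1.11 × 6.65 = 5.388 ft³/s
Q = Σ qᵢ = 291.8 ft³/s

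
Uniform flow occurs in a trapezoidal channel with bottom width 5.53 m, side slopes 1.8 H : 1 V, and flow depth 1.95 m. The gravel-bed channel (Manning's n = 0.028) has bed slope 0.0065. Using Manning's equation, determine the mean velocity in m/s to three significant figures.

A = (b + z·y)·y = (5.53 + 1.8×1.95)×1.95 = 17.63 m²
P = b + 2y√(1+z²) = 5.53 + 2×1.95×√(1+1.8²) = 13.56 m
R = A/P = 17.63/13.56 = 1.300 m
Q = (1/n)·A·R^(2/3)·S^(1/2) = (1/0.028) × 17.63 × 1.300^(2/3) × 0.0065^(1/2) = 60.46 m³/s
V = Q/A = 60.46/17.63 = 3.430 m/s

3.43 m/s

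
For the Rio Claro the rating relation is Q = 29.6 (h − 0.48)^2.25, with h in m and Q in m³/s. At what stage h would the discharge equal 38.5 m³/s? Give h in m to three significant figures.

1.60 m

h − h₀ = (Q/C)^(1/b) = (38.5/29.6)^(1/2.25) = 1.124 m
h = 0.48 + 1.124 = 1.604 m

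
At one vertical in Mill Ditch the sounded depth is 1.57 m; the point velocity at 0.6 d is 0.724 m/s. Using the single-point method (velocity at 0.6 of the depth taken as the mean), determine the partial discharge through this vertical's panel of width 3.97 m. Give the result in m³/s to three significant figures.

4.51 m³/s

v̄ = v₀.₆ = 0.724 m/s
q = v̄ × d × w = 0.7240 × 1.57 × 3.97 = 4.513 m³/s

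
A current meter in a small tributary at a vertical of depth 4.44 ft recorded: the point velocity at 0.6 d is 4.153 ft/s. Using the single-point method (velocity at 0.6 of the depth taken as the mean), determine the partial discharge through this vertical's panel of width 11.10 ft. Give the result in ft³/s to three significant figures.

v̄ = v₀.₆ = 4.153 ft/s
q = v̄ × d × w = 4.153 × 4.44 × 11.10 = 204.7 ft³/s

205 ft³/s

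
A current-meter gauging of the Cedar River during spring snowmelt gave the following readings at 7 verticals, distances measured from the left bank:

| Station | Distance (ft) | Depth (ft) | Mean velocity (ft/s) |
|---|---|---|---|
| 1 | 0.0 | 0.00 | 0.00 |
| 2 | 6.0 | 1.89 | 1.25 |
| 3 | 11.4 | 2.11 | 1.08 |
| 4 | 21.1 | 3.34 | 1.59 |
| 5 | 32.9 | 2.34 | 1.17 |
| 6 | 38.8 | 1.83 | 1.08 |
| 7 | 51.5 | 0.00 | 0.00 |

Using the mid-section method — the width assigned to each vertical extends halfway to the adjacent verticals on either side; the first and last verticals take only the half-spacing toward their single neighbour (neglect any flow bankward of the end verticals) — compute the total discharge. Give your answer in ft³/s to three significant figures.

w_2 = (11.4 − 0.0)/2 = 5.7 ft; q_2 = 1.25 × 1.89 × 5.7 = 13.47 ft³/s
w_3 = (21.1 − 6.0)/2 = 7.55 ft; q_3 = 1.08 × 2.11 × 7.55 = 17.20 ft³/s
w_4 = (32.9 − 11.4)/2 = 10.75 ft; q_4 = 1.59 × 3.34 × 10.75 = 57.09 ft³/s
w_5 = (38.8 − 21.1)/2 = 8.85 ft; q_5 = 1.17 × 2.34 × 8.85 = 24.23 ft³/s
w_6 = (51.5 − 32.9)/2 = 9.3 ft; q_6 = 1.08 × 1.83 × 9.3 = 18.38 ft³/s
Stations 1, 7 contribute zero (depth or velocity is 0).
Q = Σ qᵢ = 130.4 ft³/s

130 ft³/s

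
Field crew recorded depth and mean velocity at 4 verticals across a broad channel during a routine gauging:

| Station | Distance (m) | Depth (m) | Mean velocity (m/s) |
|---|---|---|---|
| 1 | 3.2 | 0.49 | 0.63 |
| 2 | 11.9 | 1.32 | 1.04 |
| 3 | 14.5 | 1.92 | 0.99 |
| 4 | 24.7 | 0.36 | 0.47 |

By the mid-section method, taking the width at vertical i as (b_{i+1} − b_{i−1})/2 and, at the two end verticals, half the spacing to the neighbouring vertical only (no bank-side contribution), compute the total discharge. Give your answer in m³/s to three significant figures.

22.1 m³/s

w_1 = (11.9 − 3.2)/2 = 4.35 m; q_1 = 0.63 × 0.49 × 4.35 = 1.343 m³/s
w_2 = (14.5 − 3.2)/2 = 5.65 m; q_2 = 1.04 × 1.32 × 5.65 = 7.756 m³/s
w_3 = (24.7 − 11.9)/2 = 6.4 m; q_3 = 0.99 × 1.92 × 6.4 = 12.17 m³/s
w_4 = (24.7 − 14.5)/2 = 5.1 m; q_4 = 0.47 × 0.36 × 5.1 = 0.8629 m³/s
Q = Σ qᵢ = 22.13 m³/s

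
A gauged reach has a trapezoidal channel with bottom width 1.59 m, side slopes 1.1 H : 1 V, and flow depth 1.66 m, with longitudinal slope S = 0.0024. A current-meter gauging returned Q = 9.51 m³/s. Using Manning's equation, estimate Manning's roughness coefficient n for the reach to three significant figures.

A = (b + z·y)·y = (1.59 + 1.1×1.66)×1.66 = 5.671 m²
P = b + 2y√(1+z²) = 1.59 + 2×1.66×√(1+1.1²) = 6.526 m
R = A/P = 5.671/6.526 = 0.8690 m
n = (1/Q)·A·R^(2/3)·S^(1/2) = (1/9.51) × 5.671 × 0.9106 × 0.04899 = 0.02660

0.0266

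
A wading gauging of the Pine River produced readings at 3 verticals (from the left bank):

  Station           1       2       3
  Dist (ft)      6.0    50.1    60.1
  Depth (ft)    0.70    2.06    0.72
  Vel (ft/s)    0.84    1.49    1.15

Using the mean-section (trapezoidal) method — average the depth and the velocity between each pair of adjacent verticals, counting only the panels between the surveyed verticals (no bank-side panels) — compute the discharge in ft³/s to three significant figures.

89.2 ft³/s

Panel 1-2: Δb = 44.1 ft, d̄ = (0.70+2.06)/2 = 1.38, v̄ = (0.84+1.49)/2 = 1.165 → q = 44.1×1.38×1.165 = 70.90 ft³/s
Panel 2-3: Δb = 10 ft, d̄ = (2.06+0.72)/2 = 1.39, v̄ = (1.49+1.15)/2 = 1.32 → q = 10×1.39×1.32 = 18.35 ft³/s
Q = Σ q = 89.25 ft³/s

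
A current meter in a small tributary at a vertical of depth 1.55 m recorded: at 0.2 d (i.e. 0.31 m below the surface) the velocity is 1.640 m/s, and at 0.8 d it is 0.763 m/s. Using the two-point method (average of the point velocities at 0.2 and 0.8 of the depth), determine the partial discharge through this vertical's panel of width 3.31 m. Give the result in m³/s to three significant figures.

v̄ = (1.640 + 0.763) / 2 = 1.202 m/s
q = v̄ × d × w = 1.202 × 1.55 × 3.31 = 6.164 m³/s

6.16 m³/s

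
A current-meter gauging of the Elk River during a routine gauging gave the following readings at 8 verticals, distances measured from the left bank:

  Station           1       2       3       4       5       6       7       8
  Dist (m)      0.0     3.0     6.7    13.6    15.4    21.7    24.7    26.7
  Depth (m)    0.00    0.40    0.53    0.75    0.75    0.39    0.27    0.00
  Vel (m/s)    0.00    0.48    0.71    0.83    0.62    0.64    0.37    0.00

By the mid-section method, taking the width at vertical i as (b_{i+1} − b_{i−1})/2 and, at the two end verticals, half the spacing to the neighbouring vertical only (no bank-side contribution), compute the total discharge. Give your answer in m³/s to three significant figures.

w_2 = (6.7 − 0.0)/2 = 3.35 m; q_2 = 0.48 × 0.40 × 3.35 = 0.6432 m³/s
w_3 = (13.6 − 3.0)/2 = 5.3 m; q_3 = 0.71 × 0.53 × 5.3 = 1.994 m³/s
w_4 = (15.4 − 6.7)/2 = 4.35 m; q_4 = 0.83 × 0.75 × 4.35 = 2.708 m³/s
w_5 = (21.7 − 13.6)/2 = 4.05 m; q_5 = 0.62 × 0.75 × 4.05 = 1.883 m³/s
w_6 = (24.7 − 15.4)/2 = 4.65 m; q_6 = 0.64 × 0.39 × 4.65 = 1.161 m³/s
w_7 = (26.7 − 21.7)/2 = 2.5 m; q_7 = 0.37 × 0.27 × 2.5 = 0.2498 m³/s
Stations 1, 8 contribute zero (depth or velocity is 0).
Q = Σ qᵢ = 8.639 m³/s

8.64 m³/s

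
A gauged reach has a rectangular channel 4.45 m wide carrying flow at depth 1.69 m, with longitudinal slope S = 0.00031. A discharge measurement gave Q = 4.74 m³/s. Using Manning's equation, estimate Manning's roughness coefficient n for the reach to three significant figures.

0.0272

A = b·y = 4.45 × 1.69 = 7.521 m²
P = b + 2y = 4.45 + 2×1.69 = 7.830 m
R = A/P = 7.521/7.830 = 0.9605 m
n = (1/Q)·A·R^(2/3)·S^(1/2) = (1/4.74) × 7.521 × 0.9735 × 0.01761 = 0.02719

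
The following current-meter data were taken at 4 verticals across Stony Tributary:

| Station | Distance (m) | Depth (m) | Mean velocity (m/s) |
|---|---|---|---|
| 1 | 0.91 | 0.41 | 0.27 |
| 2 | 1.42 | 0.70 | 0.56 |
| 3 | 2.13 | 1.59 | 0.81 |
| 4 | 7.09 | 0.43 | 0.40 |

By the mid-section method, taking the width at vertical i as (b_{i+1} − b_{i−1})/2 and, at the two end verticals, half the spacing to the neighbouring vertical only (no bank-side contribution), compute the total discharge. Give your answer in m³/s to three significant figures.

w_1 = (1.42 − 0.91)/2 = 0.255 m; q_1 = 0.27 × 0.41 × 0.255 = 0.02823 m³/s
w_2 = (2.13 − 0.91)/2 = 0.61 m; q_2 = 0.56 × 0.70 × 0.61 = 0.2391 m³/s
w_3 = (7.09 − 1.42)/2 = 2.835 m; q_3 = 0.81 × 1.59 × 2.835 = 3.651 m³/s
w_4 = (7.09 − 2.13)/2 = 2.48 m; q_4 = 0.40 × 0.43 × 2.48 = 0.4266 m³/s
Q = Σ qᵢ = 4.345 m³/s

4.35 m³/s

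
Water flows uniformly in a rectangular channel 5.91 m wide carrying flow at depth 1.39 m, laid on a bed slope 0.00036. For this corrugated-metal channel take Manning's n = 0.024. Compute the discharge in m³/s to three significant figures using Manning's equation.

6.26 m³/s

A = b·y = 5.91 × 1.39 = 8.215 m²
P = b + 2y = 5.91 + 2×1.39 = 8.690 m
R = A/P = 8.215/8.690 = 0.9453 m
Q = (1/n)·A·R^(2/3)·S^(1/2) = (1/0.024) × 8.215 × 0.9453^(2/3) × 0.00036^(1/2) = 6.256 m³/s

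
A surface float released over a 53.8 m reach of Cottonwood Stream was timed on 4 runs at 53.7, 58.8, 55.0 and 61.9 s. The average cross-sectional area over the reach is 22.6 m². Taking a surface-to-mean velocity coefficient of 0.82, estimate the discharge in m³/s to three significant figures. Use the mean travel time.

17.4 m³/s

t̄ = (53.7 + 58.8 + 55.0 + 61.9) / 4 = 57.35 s
v_surface = L / t̄ = 53.8 / 57.35 = 0.9381 m/s
v_mean = 0.82 × 0.9381 = 0.7692 m/s
Q = A × v_mean = 22.6 × 0.7692 = 17.38 m³/s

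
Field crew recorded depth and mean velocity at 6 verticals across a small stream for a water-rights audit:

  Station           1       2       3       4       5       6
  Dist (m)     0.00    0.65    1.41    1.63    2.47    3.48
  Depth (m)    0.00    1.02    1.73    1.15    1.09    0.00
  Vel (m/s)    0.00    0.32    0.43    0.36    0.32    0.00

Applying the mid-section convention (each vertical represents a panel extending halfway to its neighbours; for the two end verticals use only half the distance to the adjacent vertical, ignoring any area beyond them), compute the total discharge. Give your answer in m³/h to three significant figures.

4090 m³/h

w_2 = (1.41 − 0.00)/2 = 0.705 m; q_2 = 0.32 × 1.02 × 0.705 = 0.2301 m³/s
w_3 = (1.63 − 0.65)/2 = 0.49 m; q_3 = 0.43 × 1.73 × 0.49 = 0.3645 m³/s
w_4 = (2.47 − 1.41)/2 = 0.53 m; q_4 = 0.36 × 1.15 × 0.53 = 0.2194 m³/s
w_5 = (3.48 − 1.63)/2 = 0.925 m; q_5 = 0.32 × 1.09 × 0.925 = 0.3226 m³/s
Stations 1, 6 contribute zero (depth or velocity is 0).
Q = Σ qᵢ = 1.137 m³/s
= 1.137 × 3600 = 4092 m³/h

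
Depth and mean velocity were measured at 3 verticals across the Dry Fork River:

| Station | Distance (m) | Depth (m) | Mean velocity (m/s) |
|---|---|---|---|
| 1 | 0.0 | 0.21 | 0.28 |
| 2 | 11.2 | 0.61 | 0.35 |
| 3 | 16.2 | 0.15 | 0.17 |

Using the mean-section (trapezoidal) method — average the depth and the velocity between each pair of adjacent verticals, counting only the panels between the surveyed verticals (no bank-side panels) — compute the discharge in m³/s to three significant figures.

Panel 1-2: Δb = 11.2 m, d̄ = (0.21+0.61)/2 = 0.41, v̄ = (0.28+0.35)/2 = 0.315 → q = 11.2×0.41×0.315 = 1.446 m³/s
Panel 2-3: Δb = 5 m, d̄ = (0.61+0.15)/2 = 0.38, v̄ = (0.35+0.17)/2 = 0.26 → q = 5×0.38×0.26 = 0.4940 m³/s
Q = Σ q = 1.940 m³/s

1.94 m³/s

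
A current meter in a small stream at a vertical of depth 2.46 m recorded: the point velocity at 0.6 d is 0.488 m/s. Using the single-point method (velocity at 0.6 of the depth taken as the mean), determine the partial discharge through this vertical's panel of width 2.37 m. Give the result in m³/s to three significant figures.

2.85 m³/s

v̄ = v₀.₆ = 0.488 m/s
q = v̄ × d × w = 0.4880 × 2.46 × 2.37 = 2.845 m³/s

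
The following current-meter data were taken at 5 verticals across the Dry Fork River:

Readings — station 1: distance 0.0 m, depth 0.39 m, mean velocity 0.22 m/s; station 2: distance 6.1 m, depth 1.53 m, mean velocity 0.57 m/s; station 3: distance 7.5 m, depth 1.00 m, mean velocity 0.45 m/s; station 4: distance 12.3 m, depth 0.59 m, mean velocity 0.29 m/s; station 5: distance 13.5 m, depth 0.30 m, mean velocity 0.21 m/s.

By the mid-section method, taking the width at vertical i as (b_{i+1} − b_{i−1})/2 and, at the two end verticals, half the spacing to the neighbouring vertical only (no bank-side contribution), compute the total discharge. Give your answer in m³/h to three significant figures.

19700 m³/h

w_1 = (6.1 − 0.0)/2 = 3.05 m; q_1 = 0.22 × 0.39 × 3.05 = 0.2617 m³/s
w_2 = (7.5 − 0.0)/2 = 3.75 m; q_2 = 0.57 × 1.53 × 3.75 = 3.270 m³/s
w_3 = (12.3 − 6.1)/2 = 3.1 m; q_3 = 0.45 × 1.00 × 3.1 = 1.395 m³/s
w_4 = (13.5 − 7.5)/2 = 3 m; q_4 = 0.29 × 0.59 × 3 = 0.5133 m³/s
w_5 = (13.5 − 12.3)/2 = 0.6 m; q_5 = 0.21 × 0.30 × 0.6 = 0.03780 m³/s
Q = Σ qᵢ = 5.478 m³/s
= 5.478 × 3600 = 19720 m³/h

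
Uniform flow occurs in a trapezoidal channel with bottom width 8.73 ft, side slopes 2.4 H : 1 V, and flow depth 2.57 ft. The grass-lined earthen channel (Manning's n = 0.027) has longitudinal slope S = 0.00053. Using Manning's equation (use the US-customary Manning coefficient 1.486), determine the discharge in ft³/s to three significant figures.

A = (b + z·y)·y = (8.73 + 2.4×2.57)×2.57 = 38.29 ft²
P = b + 2y√(1+z²) = 8.73 + 2×2.57×√(1+2.4²) = 22.09 ft
R = A/P = 38.29/22.09 = 1.733 ft
Q = (1.486/n)·A·R^(2/3)·S^(1/2) = (1.486/0.027) × 38.29 × 1.733^(2/3) × 0.00053^(1/2) = 69.99 ft³/s

70.0 ft³/s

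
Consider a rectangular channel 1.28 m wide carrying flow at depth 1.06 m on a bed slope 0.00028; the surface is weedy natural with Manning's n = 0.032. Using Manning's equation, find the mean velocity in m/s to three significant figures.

0.283 m/s

A = b·y = 1.28 × 1.06 = 1.357 m²
P = b + 2y = 1.28 + 2×1.06 = 3.400 m
R = A/P = 1.357/3.400 = 0.3991 m
Q = (1/n)·A·R^(2/3)·S^(1/2) = (1/0.032) × 1.357 × 0.3991^(2/3) × 0.00028^(1/2) = 0.3846 m³/s
V = Q/A = 0.3846/1.357 = 0.2834 m/s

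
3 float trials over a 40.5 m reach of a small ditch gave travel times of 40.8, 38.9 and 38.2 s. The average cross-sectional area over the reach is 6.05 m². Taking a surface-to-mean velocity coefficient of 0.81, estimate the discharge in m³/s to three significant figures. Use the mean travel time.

t̄ = (40.8 + 38.9 + 38.2) / 3 = 39.3 s
v_surface = L / t̄ = 40.5 / 39.3 = 1.031 m/s
v_mean = 0.81 × 1.031 = 0.8347 m/s
Q = A × v_mean = 6.05 × 0.8347 = 5.050 m³/s

5.05 m³/s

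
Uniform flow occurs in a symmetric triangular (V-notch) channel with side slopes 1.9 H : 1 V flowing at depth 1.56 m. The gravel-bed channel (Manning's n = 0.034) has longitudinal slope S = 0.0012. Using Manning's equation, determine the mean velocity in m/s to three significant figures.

0.796 m/s

A = z·y² = 1.9×1.56² = 4.624 m²
P = 2y√(1+z²) = 2×1.56×√(1+1.9²) = 6.699 m
R = A/P = 4.624/6.699 = 0.6902 m
Q = (1/n)·A·R^(2/3)·S^(1/2) = (1/0.034) × 4.624 × 0.6902^(2/3) × 0.0012^(1/2) = 3.679 m³/s
V = Q/A = 3.679/4.624 = 0.7958 m/s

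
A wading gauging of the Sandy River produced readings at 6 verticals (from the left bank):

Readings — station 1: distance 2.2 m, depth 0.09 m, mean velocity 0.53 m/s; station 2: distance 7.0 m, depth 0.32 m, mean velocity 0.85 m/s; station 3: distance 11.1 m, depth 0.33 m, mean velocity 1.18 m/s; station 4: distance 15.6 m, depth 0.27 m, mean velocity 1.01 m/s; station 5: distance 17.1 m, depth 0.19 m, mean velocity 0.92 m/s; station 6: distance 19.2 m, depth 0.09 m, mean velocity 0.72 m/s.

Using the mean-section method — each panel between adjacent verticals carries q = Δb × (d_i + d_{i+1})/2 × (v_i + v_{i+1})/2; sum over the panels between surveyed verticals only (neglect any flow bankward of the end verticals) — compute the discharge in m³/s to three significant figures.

4.08 m³/s

Panel 1-2: Δb = 4.8 m, d̄ = (0.09+0.32)/2 = 0.205, v̄ = (0.53+0.85)/2 = 0.69 → q = 4.8×0.205×0.69 = 0.6790 m³/s
Panel 2-3: Δb = 4.1 m, d̄ = (0.32+0.33)/2 = 0.325, v̄ = (0.85+1.18)/2 = 1.015 → q = 4.1×0.325×1.015 = 1.352 m³/s
Panel 3-4: Δb = 4.5 m, d̄ = (0.33+0.27)/2 = 0.3, v̄ = (1.18+1.01)/2 = 1.095 → q = 4.5×0.3×1.095 = 1.478 m³/s
Panel 4-5: Δb = 1.5 m, d̄ = (0.27+0.19)/2 = 0.23, v̄ = (1.01+0.92)/2 = 0.965 → q = 1.5×0.23×0.965 = 0.3329 m³/s
Panel 5-6: Δb = 2.1 m, d̄ = (0.19+0.09)/2 = 0.14, v̄ = (0.92+0.72)/2 = 0.82 → q = 2.1×0.14×0.82 = 0.2411 m³/s
Q = Σ q = 4.084 m³/s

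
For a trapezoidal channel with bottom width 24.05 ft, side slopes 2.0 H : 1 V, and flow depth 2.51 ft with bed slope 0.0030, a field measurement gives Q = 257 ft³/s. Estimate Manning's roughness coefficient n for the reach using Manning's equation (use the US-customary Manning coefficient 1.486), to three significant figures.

A = (b + z·y)·y = (24.05 + 2.0×2.51)×2.51 = 72.97 ft²
P = b + 2y√(1+z²) = 24.05 + 2×2.51×√(1+2.0²) = 35.28 ft
R = A/P = 72.97/35.28 = 2.068 ft
n = (1.486/Q)·A·R^(2/3)·S^(1/2) = (1.486/257) × 72.97 × 1.623 × 0.05477 = 0.03751

0.0375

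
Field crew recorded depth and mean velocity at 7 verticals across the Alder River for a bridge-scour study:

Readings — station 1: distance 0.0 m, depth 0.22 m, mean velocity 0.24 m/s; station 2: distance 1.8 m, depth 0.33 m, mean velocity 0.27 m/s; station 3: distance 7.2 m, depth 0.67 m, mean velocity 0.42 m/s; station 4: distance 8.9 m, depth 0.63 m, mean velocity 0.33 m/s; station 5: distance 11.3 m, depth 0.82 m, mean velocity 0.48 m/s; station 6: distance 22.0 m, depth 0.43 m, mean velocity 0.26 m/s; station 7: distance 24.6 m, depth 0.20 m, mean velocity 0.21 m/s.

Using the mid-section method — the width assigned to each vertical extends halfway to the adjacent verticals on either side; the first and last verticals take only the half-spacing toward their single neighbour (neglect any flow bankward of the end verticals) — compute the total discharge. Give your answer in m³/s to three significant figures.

w_1 = (1.8 − 0.0)/2 = 0.9 m; q_1 = 0.24 × 0.22 × 0.9 = 0.04752 m³/s
w_2 = (7.2 − 0.0)/2 = 3.6 m; q_2 = 0.27 × 0.33 × 3.6 = 0.3208 m³/s
w_3 = (8.9 − 1.8)/2 = 3.55 m; q_3 = 0.42 × 0.67 × 3.55 = 0.9990 m³/s
w_4 = (11.3 − 7.2)/2 = 2.05 m; q_4 = 0.33 × 0.63 × 2.05 = 0.4262 m³/s
w_5 = (22.0 − 8.9)/2 = 6.55 m; q_5 = 0.48 × 0.82 × 6.55 = 2.578 m³/s
w_6 = (24.6 − 11.3)/2 = 6.65 m; q_6 = 0.26 × 0.43 × 6.65 = 0.7435 m³/s
w_7 = (24.6 − 22.0)/2 = 1.3 m; q_7 = 0.21 × 0.20 × 1.3 = 0.05460 m³/s
Q = Σ qᵢ = 5.170 m³/s

5.17 m³/s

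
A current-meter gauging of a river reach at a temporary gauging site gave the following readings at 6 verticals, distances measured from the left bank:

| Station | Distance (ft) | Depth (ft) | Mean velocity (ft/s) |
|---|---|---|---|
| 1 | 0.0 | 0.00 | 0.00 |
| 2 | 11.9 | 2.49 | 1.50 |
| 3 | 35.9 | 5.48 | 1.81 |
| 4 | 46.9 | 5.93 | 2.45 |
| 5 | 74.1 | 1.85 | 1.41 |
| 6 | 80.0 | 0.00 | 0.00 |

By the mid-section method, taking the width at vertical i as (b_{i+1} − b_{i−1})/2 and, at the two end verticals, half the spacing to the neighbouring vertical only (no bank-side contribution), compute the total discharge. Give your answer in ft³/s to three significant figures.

w_2 = (35.9 − 0.0)/2 = 17.95 ft; q_2 = 1.50 × 2.49 × 17.95 = 67.04 ft³/s
w_3 = (46.9 − 11.9)/2 = 17.5 ft; q_3 = 1.81 × 5.48 × 17.5 = 173.6 ft³/s
w_4 = (74.1 − 35.9)/2 = 19.1 ft; q_4 = 2.45 × 5.93 × 19.1 = 277.5 ft³/s
w_5 = (80.0 − 46.9)/2 = 16.55 ft; q_5 = 1.41 × 1.85 × 16.55 = 43.17 ft³/s
Stations 1, 6 contribute zero (depth or velocity is 0).
Q = Σ qᵢ = 561.3 ft³/s

561 ft³/s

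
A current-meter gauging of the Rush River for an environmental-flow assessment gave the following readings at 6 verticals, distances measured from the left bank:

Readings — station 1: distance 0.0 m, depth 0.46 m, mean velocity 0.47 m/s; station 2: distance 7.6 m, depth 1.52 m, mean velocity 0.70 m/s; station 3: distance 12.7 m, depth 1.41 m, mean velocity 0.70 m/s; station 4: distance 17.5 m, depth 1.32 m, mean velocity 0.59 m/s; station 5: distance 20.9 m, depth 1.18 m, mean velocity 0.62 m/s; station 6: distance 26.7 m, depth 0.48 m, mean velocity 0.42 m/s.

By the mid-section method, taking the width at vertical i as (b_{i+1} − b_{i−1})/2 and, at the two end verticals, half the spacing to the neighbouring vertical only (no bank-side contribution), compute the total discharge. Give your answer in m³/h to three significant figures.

70600 m³/h

w_1 = (7.6 − 0.0)/2 = 3.8 m; q_1 = 0.47 × 0.46 × 3.8 = 0.8216 m³/s
w_2 = (12.7 − 0.0)/2 = 6.35 m; q_2 = 0.70 × 1.52 × 6.35 = 6.756 m³/s
w_3 = (17.5 − 7.6)/2 = 4.95 m; q_3 = 0.70 × 1.41 × 4.95 = 4.886 m³/s
w_4 = (20.9 − 12.7)/2 = 4.1 m; q_4 = 0.59 × 1.32 × 4.1 = 3.193 m³/s
w_5 = (26.7 − 17.5)/2 = 4.6 m; q_5 = 0.62 × 1.18 × 4.6 = 3.365 m³/s
w_6 = (26.7 − 20.9)/2 = 2.9 m; q_6 = 0.42 × 0.48 × 2.9 = 0.5846 m³/s
Q = Σ qᵢ = 19.61 m³/s
= 19.61 × 3600 = 70580 m³/h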